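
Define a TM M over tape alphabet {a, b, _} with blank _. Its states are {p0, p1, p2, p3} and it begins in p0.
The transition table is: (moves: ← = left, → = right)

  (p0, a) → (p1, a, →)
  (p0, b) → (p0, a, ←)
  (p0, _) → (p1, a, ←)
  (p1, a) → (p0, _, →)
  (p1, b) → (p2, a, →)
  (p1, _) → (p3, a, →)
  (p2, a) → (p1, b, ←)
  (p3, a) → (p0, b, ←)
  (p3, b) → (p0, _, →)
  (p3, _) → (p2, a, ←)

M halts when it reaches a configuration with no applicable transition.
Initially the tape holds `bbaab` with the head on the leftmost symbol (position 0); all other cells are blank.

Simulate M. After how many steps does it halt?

30

state=p0 head=0 tape=__[b]baab__   (p0,b)→(p0,a,←)
state=p0 head=-1 tape=_[_]abaab__   (p0,_)→(p1,a,←)
state=p1 head=-2 tape=[_]aabaab__   (p1,_)→(p3,a,→)
state=p3 head=-1 tape=a[a]abaab__   (p3,a)→(p0,b,←)
state=p0 head=-2 tape=[a]babaab__   (p0,a)→(p1,a,→)
state=p1 head=-1 tape=a[b]abaab__   (p1,b)→(p2,a,→)
state=p2 head=0 tape=aa[a]baab__   (p2,a)→(p1,b,←)
state=p1 head=-1 tape=a[a]bbaab__   (p1,a)→(p0,_,→)
state=p0 head=0 tape=a_[b]baab__   (p0,b)→(p0,a,←)
state=p0 head=-1 tape=a[_]abaab__   (p0,_)→(p1,a,←)
state=p1 head=-2 tape=[a]aabaab__   (p1,a)→(p0,_,→)
state=p0 head=-1 tape=_[a]abaab__   (p0,a)→(p1,a,→)
state=p1 head=0 tape=_a[a]baab__   (p1,a)→(p0,_,→)
state=p0 head=1 tape=_a_[b]aab__   (p0,b)→(p0,a,←)
state=p0 head=0 tape=_a[_]aaab__   (p0,_)→(p1,a,←)
state=p1 head=-1 tape=_[a]aaaab__   (p1,a)→(p0,_,→)
state=p0 head=0 tape=__[a]aaab__   (p0,a)→(p1,a,→)
state=p1 head=1 tape=__a[a]aab__   (p1,a)→(p0,_,→)
state=p0 head=2 tape=__a_[a]ab__   (p0,a)→(p1,a,→)
state=p1 head=3 tape=__a_a[a]b__   (p1,a)→(p0,_,→)
state=p0 head=4 tape=__a_a_[b]__   (p0,b)→(p0,a,←)
state=p0 head=3 tape=__a_a[_]a__   (p0,_)→(p1,a,←)
state=p1 head=2 tape=__a_[a]aa__   (p1,a)→(p0,_,→)
state=p0 head=3 tape=__a__[a]a__   (p0,a)→(p1,a,→)
state=p1 head=4 tape=__a__a[a]__   (p1,a)→(p0,_,→)
state=p0 head=5 tape=__a__a_[_]_   (p0,_)→(p1,a,←)
state=p1 head=4 tape=__a__a[_]a_   (p1,_)→(p3,a,→)
state=p3 head=5 tape=__a__aa[a]_   (p3,a)→(p0,b,←)
state=p0 head=4 tape=__a__a[a]b_   (p0,a)→(p1,a,→)
state=p1 head=5 tape=__a__aa[b]_   (p1,b)→(p2,a,→)
state=p2 head=6 tape=__a__aaa[_]
M halts after 30 transitions.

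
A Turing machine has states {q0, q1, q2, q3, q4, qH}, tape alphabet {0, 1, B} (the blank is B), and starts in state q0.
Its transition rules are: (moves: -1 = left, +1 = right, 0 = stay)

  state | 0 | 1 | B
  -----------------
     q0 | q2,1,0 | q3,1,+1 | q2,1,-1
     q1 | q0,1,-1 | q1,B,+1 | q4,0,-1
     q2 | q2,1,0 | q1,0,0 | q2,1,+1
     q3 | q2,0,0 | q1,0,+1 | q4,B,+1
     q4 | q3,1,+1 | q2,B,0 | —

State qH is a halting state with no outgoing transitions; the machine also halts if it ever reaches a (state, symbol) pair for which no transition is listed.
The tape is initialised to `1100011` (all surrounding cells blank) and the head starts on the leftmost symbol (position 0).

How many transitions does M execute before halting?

29

state=q0 head=0 tape=[1]100011B   (q0,1)→(q3,1,+1)
state=q3 head=1 tape=1[1]00011B   (q3,1)→(q1,0,+1)
state=q1 head=2 tape=10[0]0011B   (q1,0)→(q0,1,-1)
state=q0 head=1 tape=1[0]10011B   (q0,0)→(q2,1,0)
state=q2 head=1 tape=1[1]10011B   (q2,1)→(q1,0,0)
state=q1 head=1 tape=1[0]10011B   (q1,0)→(q0,1,-1)
state=q0 head=0 tape=[1]110011B   (q0,1)→(q3,1,+1)
state=q3 head=1 tape=1[1]10011B   (q3,1)→(q1,0,+1)
state=q1 head=2 tape=10[1]0011B   (q1,1)→(q1,B,+1)
state=q1 head=3 tape=10B[0]011B   (q1,0)→(q0,1,-1)
state=q0 head=2 tape=10[B]1011B   (q0,B)→(q2,1,-1)
state=q2 head=1 tape=1[0]11011B   (q2,0)→(q2,1,0)
state=q2 head=1 tape=1[1]11011B   (q2,1)→(q1,0,0)
state=q1 head=1 tape=1[0]11011B   (q1,0)→(q0,1,-1)
state=q0 head=0 tape=[1]111011B   (q0,1)→(q3,1,+1)
state=q3 head=1 tape=1[1]11011B   (q3,1)→(q1,0,+1)
state=q1 head=2 tape=10[1]1011B   (q1,1)→(q1,B,+1)
state=q1 head=3 tape=10B[1]011B   (q1,1)→(q1,B,+1)
state=q1 head=4 tape=10BB[0]11B   (q1,0)→(q0,1,-1)
state=q0 head=3 tape=10B[B]111B   (q0,B)→(q2,1,-1)
state=q2 head=2 tape=10[B]1111B   (q2,B)→(q2,1,+1)
state=q2 head=3 tape=101[1]111B   (q2,1)→(q1,0,0)
state=q1 head=3 tape=101[0]111B   (q1,0)→(q0,1,-1)
state=q0 head=2 tape=10[1]1111B   (q0,1)→(q3,1,+1)
state=q3 head=3 tape=101[1]111B   (q3,1)→(q1,0,+1)
state=q1 head=4 tape=1010[1]11B   (q1,1)→(q1,B,+1)
state=q1 head=5 tape=1010B[1]1B   (q1,1)→(q1,B,+1)
state=q1 head=6 tape=1010BB[1]B   (q1,1)→(q1,B,+1)
state=q1 head=7 tape=1010BBB[B]   (q1,B)→(q4,0,-1)
state=q4 head=6 tape=1010BB[B]0
M halts after 29 transitions.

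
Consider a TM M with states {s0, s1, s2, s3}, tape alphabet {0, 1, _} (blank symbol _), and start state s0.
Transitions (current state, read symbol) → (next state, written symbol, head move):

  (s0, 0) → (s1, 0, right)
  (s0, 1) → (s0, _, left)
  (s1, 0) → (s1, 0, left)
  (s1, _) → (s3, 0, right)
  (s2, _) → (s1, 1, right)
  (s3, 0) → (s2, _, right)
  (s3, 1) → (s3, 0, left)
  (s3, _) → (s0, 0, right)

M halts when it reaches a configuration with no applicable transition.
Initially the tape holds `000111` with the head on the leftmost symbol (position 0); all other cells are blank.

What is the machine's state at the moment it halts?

s0 | _[0]00111   read 0 → write 0, move right, go to s1
s1 | _0[0]0111   read 0 → write 0, move left, go to s1
s1 | _[0]00111   read 0 → write 0, move left, go to s1
s1 | [_]000111   read _ → write 0, move right, go to s3
s3 | 0[0]00111   read 0 → write _, move right, go to s2
s2 | 0_[0]0111
No transition is defined for (s2, 0); M halts in state s2.

s2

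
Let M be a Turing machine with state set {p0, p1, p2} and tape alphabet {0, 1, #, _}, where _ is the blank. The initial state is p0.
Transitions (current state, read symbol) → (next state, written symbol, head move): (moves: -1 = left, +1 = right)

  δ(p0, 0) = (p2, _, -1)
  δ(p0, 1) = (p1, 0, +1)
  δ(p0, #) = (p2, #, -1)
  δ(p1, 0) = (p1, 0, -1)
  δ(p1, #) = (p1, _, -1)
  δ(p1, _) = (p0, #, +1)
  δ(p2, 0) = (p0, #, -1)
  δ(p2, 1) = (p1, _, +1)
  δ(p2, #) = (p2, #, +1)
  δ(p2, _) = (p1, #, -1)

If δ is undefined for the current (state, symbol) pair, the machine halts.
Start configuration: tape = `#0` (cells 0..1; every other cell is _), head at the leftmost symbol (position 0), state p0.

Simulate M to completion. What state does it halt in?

state=p0 head=0 tape=___[#]0_   (p0,#)→(p2,#,-1)
state=p2 head=-1 tape=__[_]#0_   (p2,_)→(p1,#,-1)
state=p1 head=-2 tape=_[_]##0_   (p1,_)→(p0,#,+1)
state=p0 head=-1 tape=_#[#]#0_   (p0,#)→(p2,#,-1)
state=p2 head=-2 tape=_[#]##0_   (p2,#)→(p2,#,+1)
state=p2 head=-1 tape=_#[#]#0_   (p2,#)→(p2,#,+1)
state=p2 head=0 tape=_##[#]0_   (p2,#)→(p2,#,+1)
state=p2 head=1 tape=_###[0]_   (p2,0)→(p0,#,-1)
state=p0 head=0 tape=_##[#]#_   (p0,#)→(p2,#,-1)
state=p2 head=-1 tape=_#[#]##_   (p2,#)→(p2,#,+1)
state=p2 head=0 tape=_##[#]#_   (p2,#)→(p2,#,+1)
state=p2 head=1 tape=_###[#]_   (p2,#)→(p2,#,+1)
state=p2 head=2 tape=_####[_]   (p2,_)→(p1,#,-1)
state=p1 head=1 tape=_###[#]#   (p1,#)→(p1,_,-1)
state=p1 head=0 tape=_##[#]_#   (p1,#)→(p1,_,-1)
state=p1 head=-1 tape=_#[#]__#   (p1,#)→(p1,_,-1)
state=p1 head=-2 tape=_[#]___#   (p1,#)→(p1,_,-1)
state=p1 head=-3 tape=[_]____#   (p1,_)→(p0,#,+1)
state=p0 head=-2 tape=#[_]___#
No transition is defined for (p0, _); M halts in state p0.

p0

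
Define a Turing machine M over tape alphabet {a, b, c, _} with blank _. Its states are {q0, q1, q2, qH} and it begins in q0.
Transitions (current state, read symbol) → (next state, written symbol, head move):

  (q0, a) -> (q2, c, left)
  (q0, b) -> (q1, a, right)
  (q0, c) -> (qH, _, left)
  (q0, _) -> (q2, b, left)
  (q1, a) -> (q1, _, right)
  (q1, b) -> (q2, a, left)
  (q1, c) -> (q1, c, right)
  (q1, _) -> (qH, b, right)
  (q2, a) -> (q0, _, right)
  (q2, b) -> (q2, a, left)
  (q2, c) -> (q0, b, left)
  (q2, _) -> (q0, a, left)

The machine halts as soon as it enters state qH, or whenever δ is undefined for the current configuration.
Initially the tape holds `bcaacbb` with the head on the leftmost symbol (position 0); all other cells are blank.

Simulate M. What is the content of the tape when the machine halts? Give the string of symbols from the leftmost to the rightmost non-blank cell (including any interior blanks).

a_abbab

state=q0 head=0 tape=[b]caacbb   (q0,b)→(q1,a,right)
state=q1 head=1 tape=a[c]aacbb   (q1,c)→(q1,c,right)
state=q1 head=2 tape=ac[a]acbb   (q1,a)→(q1,_,right)
state=q1 head=3 tape=ac_[a]cbb   (q1,a)→(q1,_,right)
state=q1 head=4 tape=ac__[c]bb   (q1,c)→(q1,c,right)
state=q1 head=5 tape=ac__c[b]b   (q1,b)→(q2,a,left)
state=q2 head=4 tape=ac__[c]ab   (q2,c)→(q0,b,left)
state=q0 head=3 tape=ac_[_]bab   (q0,_)→(q2,b,left)
state=q2 head=2 tape=ac[_]bbab   (q2,_)→(q0,a,left)
state=q0 head=1 tape=a[c]abbab   (q0,c)→(qH,_,left)
state=qH head=0 tape=[a]_abbab
The non-blank tape span at halt is a_abbab.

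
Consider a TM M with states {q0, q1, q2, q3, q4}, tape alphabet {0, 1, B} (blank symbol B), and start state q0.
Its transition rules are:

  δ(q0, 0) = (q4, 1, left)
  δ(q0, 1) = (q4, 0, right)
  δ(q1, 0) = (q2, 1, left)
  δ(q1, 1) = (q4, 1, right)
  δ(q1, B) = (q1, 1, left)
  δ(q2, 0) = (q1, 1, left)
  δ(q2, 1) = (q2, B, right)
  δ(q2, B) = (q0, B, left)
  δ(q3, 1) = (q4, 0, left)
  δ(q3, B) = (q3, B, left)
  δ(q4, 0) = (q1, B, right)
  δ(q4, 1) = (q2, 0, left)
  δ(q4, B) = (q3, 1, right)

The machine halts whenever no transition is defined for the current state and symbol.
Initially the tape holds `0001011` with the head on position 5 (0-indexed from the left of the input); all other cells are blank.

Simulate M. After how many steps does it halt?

15

q0 | BB00010[1]1   read 1 → write 0, move right, go to q4
q4 | BB000100[1]   read 1 → write 0, move left, go to q2
q2 | BB00010[0]0   read 0 → write 1, move left, go to q1
q1 | BB0001[0]10   read 0 → write 1, move left, go to q2
q2 | BB000[1]110   read 1 → write B, move right, go to q2
q2 | BB000B[1]10   read 1 → write B, move right, go to q2
q2 | BB000BB[1]0   read 1 → write B, move right, go to q2
q2 | BB000BBB[0]   read 0 → write 1, move left, go to q1
q1 | BB000BB[B]1   read B → write 1, move left, go to q1
q1 | BB000B[B]11   read B → write 1, move left, go to q1
q1 | BB000[B]111   read B → write 1, move left, go to q1
q1 | BB00[0]1111   read 0 → write 1, move left, go to q2
q2 | BB0[0]11111   read 0 → write 1, move left, go to q1
q1 | BB[0]111111   read 0 → write 1, move left, go to q2
q2 | B[B]1111111   read B → write B, move left, go to q0
q0 | [B]B1111111
M halts after 15 transitions.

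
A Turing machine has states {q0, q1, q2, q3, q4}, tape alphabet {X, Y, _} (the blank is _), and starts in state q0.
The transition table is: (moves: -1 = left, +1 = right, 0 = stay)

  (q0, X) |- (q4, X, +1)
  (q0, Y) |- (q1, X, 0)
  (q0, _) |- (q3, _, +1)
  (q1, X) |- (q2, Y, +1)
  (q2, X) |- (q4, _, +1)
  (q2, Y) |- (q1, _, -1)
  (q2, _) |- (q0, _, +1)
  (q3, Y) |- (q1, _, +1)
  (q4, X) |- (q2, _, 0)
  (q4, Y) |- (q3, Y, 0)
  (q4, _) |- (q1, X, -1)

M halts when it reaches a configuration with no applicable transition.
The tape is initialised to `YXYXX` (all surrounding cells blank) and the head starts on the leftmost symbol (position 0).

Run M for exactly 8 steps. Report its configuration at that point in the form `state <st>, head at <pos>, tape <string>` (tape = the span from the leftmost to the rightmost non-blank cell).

state q1, head at 4, tape Y__Y_X

q0 | [Y]XYXX_   read Y → write X, move 0, go to q1
q1 | [X]XYXX_   read X → write Y, move +1, go to q2
q2 | Y[X]YXX_   read X → write _, move +1, go to q4
q4 | Y_[Y]XX_   read Y → write Y, move 0, go to q3
q3 | Y_[Y]XX_   read Y → write _, move +1, go to q1
q1 | Y__[X]X_   read X → write Y, move +1, go to q2
q2 | Y__Y[X]_   read X → write _, move +1, go to q4
q4 | Y__Y_[_]   read _ → write X, move -1, go to q1
q1 | Y__Y[_]X
After 8 steps: state q1, head at 4, tape Y__Y_X.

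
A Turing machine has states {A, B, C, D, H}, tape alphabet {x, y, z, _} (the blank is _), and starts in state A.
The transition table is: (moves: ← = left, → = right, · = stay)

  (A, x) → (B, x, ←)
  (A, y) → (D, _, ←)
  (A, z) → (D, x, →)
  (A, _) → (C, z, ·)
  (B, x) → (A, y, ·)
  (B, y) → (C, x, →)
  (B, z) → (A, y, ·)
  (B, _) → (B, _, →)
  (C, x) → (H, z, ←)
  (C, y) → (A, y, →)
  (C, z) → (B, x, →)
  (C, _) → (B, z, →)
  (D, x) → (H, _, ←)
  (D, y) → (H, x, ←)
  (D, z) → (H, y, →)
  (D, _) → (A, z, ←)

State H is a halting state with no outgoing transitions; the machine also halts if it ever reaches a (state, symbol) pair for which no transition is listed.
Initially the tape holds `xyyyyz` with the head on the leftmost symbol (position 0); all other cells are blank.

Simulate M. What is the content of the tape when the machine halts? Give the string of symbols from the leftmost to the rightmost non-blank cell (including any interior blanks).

A | ___[x]yyyyz   read x → write x, move ←, go to B
B | __[_]xyyyyz   read _ → write _, move →, go to B
B | ___[x]yyyyz   read x → write y, move ·, go to A
A | ___[y]yyyyz   read y → write _, move ←, go to D
D | __[_]_yyyyz   read _ → write z, move ←, go to A
A | _[_]z_yyyyz   read _ → write z, move ·, go to C
C | _[z]z_yyyyz   read z → write x, move →, go to B
B | _x[z]_yyyyz   read z → write y, move ·, go to A
A | _x[y]_yyyyz   read y → write _, move ←, go to D
D | _[x]__yyyyz   read x → write _, move ←, go to H
H | [_]___yyyyz
The non-blank tape span at halt is yyyyz.

yyyyz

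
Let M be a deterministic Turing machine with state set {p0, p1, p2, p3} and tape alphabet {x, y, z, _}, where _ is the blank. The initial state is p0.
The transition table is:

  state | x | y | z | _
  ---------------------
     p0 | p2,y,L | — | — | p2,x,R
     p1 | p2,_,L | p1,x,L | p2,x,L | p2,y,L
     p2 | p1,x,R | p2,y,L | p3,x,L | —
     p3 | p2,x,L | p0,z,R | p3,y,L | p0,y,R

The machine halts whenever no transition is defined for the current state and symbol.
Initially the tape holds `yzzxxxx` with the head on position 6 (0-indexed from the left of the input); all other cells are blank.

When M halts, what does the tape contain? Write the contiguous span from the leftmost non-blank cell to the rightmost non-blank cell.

zyx_xxx

state=p0 head=6 tape=yzzxxx[x]   (p0,x)→(p2,y,L)
state=p2 head=5 tape=yzzxx[x]y   (p2,x)→(p1,x,R)
state=p1 head=6 tape=yzzxxx[y]   (p1,y)→(p1,x,L)
state=p1 head=5 tape=yzzxx[x]x   (p1,x)→(p2,_,L)
state=p2 head=4 tape=yzzx[x]_x   (p2,x)→(p1,x,R)
state=p1 head=5 tape=yzzxx[_]x   (p1,_)→(p2,y,L)
state=p2 head=4 tape=yzzx[x]yx   (p2,x)→(p1,x,R)
state=p1 head=5 tape=yzzxx[y]x   (p1,y)→(p1,x,L)
state=p1 head=4 tape=yzzx[x]xx   (p1,x)→(p2,_,L)
state=p2 head=3 tape=yzz[x]_xx   (p2,x)→(p1,x,R)
state=p1 head=4 tape=yzzx[_]xx   (p1,_)→(p2,y,L)
state=p2 head=3 tape=yzz[x]yxx   (p2,x)→(p1,x,R)
state=p1 head=4 tape=yzzx[y]xx   (p1,y)→(p1,x,L)
state=p1 head=3 tape=yzz[x]xxx   (p1,x)→(p2,_,L)
state=p2 head=2 tape=yz[z]_xxx   (p2,z)→(p3,x,L)
state=p3 head=1 tape=y[z]x_xxx   (p3,z)→(p3,y,L)
state=p3 head=0 tape=[y]yx_xxx   (p3,y)→(p0,z,R)
state=p0 head=1 tape=z[y]x_xxx
The non-blank tape span at halt is zyx_xxx.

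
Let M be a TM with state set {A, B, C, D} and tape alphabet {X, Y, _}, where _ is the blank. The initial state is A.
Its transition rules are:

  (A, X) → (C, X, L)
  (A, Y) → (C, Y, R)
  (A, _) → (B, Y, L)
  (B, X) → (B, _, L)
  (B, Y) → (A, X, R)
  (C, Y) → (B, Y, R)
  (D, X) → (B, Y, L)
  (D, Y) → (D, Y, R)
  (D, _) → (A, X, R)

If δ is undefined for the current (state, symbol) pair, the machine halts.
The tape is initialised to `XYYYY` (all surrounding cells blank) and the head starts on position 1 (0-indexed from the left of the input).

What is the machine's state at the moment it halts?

C

A | X[Y]YYY_   read Y → write Y, move R, go to C
C | XY[Y]YY_   read Y → write Y, move R, go to B
B | XYY[Y]Y_   read Y → write X, move R, go to A
A | XYYX[Y]_   read Y → write Y, move R, go to C
C | XYYXY[_]
No transition is defined for (C, _); M halts in state C.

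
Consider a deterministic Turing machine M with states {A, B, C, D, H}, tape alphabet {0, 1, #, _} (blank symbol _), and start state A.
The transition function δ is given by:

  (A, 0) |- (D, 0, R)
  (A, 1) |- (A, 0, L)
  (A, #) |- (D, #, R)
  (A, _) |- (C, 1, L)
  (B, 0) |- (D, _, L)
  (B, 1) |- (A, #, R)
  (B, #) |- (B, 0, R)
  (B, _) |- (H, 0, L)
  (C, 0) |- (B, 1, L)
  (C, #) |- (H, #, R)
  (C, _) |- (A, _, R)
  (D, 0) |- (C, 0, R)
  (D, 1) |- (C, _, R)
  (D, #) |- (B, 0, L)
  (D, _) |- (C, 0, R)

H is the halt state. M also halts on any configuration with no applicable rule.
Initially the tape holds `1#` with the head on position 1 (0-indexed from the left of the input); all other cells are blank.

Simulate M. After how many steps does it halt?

21

state=A head=1 tape=1[#]___   (A,#)→(D,#,R)
state=D head=2 tape=1#[_]__   (D,_)→(C,0,R)
state=C head=3 tape=1#0[_]_   (C,_)→(A,_,R)
state=A head=4 tape=1#0_[_]   (A,_)→(C,1,L)
state=C head=3 tape=1#0[_]1   (C,_)→(A,_,R)
state=A head=4 tape=1#0_[1]   (A,1)→(A,0,L)
state=A head=3 tape=1#0[_]0   (A,_)→(C,1,L)
state=C head=2 tape=1#[0]10   (C,0)→(B,1,L)
state=B head=1 tape=1[#]110   (B,#)→(B,0,R)
state=B head=2 tape=10[1]10   (B,1)→(A,#,R)
state=A head=3 tape=10#[1]0   (A,1)→(A,0,L)
state=A head=2 tape=10[#]00   (A,#)→(D,#,R)
state=D head=3 tape=10#[0]0   (D,0)→(C,0,R)
state=C head=4 tape=10#0[0]   (C,0)→(B,1,L)
state=B head=3 tape=10#[0]1   (B,0)→(D,_,L)
state=D head=2 tape=10[#]_1   (D,#)→(B,0,L)
state=B head=1 tape=1[0]0_1   (B,0)→(D,_,L)
state=D head=0 tape=[1]_0_1   (D,1)→(C,_,R)
state=C head=1 tape=_[_]0_1   (C,_)→(A,_,R)
state=A head=2 tape=__[0]_1   (A,0)→(D,0,R)
state=D head=3 tape=__0[_]1   (D,_)→(C,0,R)
state=C head=4 tape=__00[1]
M halts after 21 transitions.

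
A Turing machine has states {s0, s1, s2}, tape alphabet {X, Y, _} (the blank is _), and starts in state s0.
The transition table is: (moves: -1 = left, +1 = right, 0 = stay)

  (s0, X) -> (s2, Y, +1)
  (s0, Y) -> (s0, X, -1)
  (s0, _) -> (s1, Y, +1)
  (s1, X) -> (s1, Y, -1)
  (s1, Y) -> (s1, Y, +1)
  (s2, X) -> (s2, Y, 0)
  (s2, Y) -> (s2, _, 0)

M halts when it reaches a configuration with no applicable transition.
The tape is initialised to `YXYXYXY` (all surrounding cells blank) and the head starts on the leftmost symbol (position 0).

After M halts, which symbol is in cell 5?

Y

s0 | _[Y]XYXYXY_   read Y → write X, move -1, go to s0
s0 | [_]XXYXYXY_   read _ → write Y, move +1, go to s1
s1 | Y[X]XYXYXY_   read X → write Y, move -1, go to s1
s1 | [Y]YXYXYXY_   read Y → write Y, move +1, go to s1
s1 | Y[Y]XYXYXY_   read Y → write Y, move +1, go to s1
s1 | YY[X]YXYXY_   read X → write Y, move -1, go to s1
s1 | Y[Y]YYXYXY_   read Y → write Y, move +1, go to s1
s1 | YY[Y]YXYXY_   read Y → write Y, move +1, go to s1
s1 | YYY[Y]XYXY_   read Y → write Y, move +1, go to s1
s1 | YYYY[X]YXY_   read X → write Y, move -1, go to s1
s1 | YYY[Y]YYXY_   read Y → write Y, move +1, go to s1
s1 | YYYY[Y]YXY_   read Y → write Y, move +1, go to s1
s1 | YYYYY[Y]XY_   read Y → write Y, move +1, go to s1
s1 | YYYYYY[X]Y_   read X → write Y, move -1, go to s1
s1 | YYYYY[Y]YY_   read Y → write Y, move +1, go to s1
s1 | YYYYYY[Y]Y_   read Y → write Y, move +1, go to s1
s1 | YYYYYYY[Y]_   read Y → write Y, move +1, go to s1
s1 | YYYYYYYY[_]
Cell 5 holds Y when M halts.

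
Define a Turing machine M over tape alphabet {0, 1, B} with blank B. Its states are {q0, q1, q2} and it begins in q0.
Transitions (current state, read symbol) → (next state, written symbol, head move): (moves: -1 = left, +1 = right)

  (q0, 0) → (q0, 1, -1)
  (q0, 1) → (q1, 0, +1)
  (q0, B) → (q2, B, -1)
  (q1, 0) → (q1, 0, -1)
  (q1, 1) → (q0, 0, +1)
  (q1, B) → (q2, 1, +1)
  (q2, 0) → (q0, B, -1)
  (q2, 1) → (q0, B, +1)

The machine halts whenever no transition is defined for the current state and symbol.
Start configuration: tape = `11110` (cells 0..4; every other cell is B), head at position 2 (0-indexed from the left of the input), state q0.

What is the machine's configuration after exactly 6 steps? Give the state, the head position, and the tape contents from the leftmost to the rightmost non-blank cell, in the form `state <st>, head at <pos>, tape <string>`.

q0 | 11[1]10   read 1 → write 0, move +1, go to q1
q1 | 110[1]0   read 1 → write 0, move +1, go to q0
q0 | 1100[0]   read 0 → write 1, move -1, go to q0
q0 | 110[0]1   read 0 → write 1, move -1, go to q0
q0 | 11[0]11   read 0 → write 1, move -1, go to q0
q0 | 1[1]111   read 1 → write 0, move +1, go to q1
q1 | 10[1]11
After 6 steps: state q1, head at 2, tape 10111.

state q1, head at 2, tape 10111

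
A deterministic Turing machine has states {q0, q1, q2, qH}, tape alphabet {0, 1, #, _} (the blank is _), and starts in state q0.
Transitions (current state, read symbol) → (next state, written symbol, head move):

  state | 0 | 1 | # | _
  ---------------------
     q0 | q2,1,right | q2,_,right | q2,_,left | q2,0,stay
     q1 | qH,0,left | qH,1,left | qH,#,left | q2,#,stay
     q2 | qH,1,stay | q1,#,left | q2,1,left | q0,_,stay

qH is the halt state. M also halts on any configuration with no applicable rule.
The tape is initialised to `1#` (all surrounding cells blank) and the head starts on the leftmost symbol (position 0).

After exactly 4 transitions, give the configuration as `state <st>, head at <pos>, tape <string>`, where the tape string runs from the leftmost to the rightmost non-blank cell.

q0 | [1]#   read 1 → write _, move right, go to q2
q2 | _[#]   read # → write 1, move left, go to q2
q2 | [_]1   read _ → write _, move stay, go to q0
q0 | [_]1   read _ → write 0, move stay, go to q2
q2 | [0]1
After 4 steps: state q2, head at 0, tape 01.

state q2, head at 0, tape 01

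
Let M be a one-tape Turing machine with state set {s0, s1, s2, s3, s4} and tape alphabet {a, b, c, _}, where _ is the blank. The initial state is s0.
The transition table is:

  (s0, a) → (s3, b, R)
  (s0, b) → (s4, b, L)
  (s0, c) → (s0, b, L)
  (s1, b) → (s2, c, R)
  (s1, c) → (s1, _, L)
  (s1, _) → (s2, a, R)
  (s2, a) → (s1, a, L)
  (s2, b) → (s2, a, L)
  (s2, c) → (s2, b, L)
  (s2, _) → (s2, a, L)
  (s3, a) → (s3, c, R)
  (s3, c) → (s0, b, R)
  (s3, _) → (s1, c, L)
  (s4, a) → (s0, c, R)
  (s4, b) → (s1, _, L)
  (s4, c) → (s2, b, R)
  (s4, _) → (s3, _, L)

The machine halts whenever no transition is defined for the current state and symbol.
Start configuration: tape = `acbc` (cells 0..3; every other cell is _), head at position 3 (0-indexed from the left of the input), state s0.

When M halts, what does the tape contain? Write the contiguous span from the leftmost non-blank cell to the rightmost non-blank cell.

state=s0 head=3 tape=_acb[c]   (s0,c)→(s0,b,L)
state=s0 head=2 tape=_ac[b]b   (s0,b)→(s4,b,L)
state=s4 head=1 tape=_a[c]bb   (s4,c)→(s2,b,R)
state=s2 head=2 tape=_ab[b]b   (s2,b)→(s2,a,L)
state=s2 head=1 tape=_a[b]ab   (s2,b)→(s2,a,L)
state=s2 head=0 tape=_[a]aab   (s2,a)→(s1,a,L)
state=s1 head=-1 tape=[_]aaab   (s1,_)→(s2,a,R)
state=s2 head=0 tape=a[a]aab   (s2,a)→(s1,a,L)
state=s1 head=-1 tape=[a]aaab
The non-blank tape span at halt is aaaab.

aaaab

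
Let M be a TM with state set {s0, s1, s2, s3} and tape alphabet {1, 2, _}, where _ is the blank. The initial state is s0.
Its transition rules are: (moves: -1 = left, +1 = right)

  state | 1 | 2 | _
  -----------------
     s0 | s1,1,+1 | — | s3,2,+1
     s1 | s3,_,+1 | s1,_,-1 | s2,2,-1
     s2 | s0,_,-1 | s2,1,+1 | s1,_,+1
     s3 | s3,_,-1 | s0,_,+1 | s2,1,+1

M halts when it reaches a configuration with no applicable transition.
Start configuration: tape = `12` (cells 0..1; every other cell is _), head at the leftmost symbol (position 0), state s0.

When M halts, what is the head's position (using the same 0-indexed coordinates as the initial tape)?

0

state=s0 head=0 tape=[1]2___   (s0,1)→(s1,1,+1)
state=s1 head=1 tape=1[2]___   (s1,2)→(s1,_,-1)
state=s1 head=0 tape=[1]____   (s1,1)→(s3,_,+1)
state=s3 head=1 tape=_[_]___   (s3,_)→(s2,1,+1)
state=s2 head=2 tape=_1[_]__   (s2,_)→(s1,_,+1)
state=s1 head=3 tape=_1_[_]_   (s1,_)→(s2,2,-1)
state=s2 head=2 tape=_1[_]2_   (s2,_)→(s1,_,+1)
state=s1 head=3 tape=_1_[2]_   (s1,2)→(s1,_,-1)
state=s1 head=2 tape=_1[_]__   (s1,_)→(s2,2,-1)
state=s2 head=1 tape=_[1]2__   (s2,1)→(s0,_,-1)
state=s0 head=0 tape=[_]_2__   (s0,_)→(s3,2,+1)
state=s3 head=1 tape=2[_]2__   (s3,_)→(s2,1,+1)
state=s2 head=2 tape=21[2]__   (s2,2)→(s2,1,+1)
state=s2 head=3 tape=211[_]_   (s2,_)→(s1,_,+1)
state=s1 head=4 tape=211_[_]   (s1,_)→(s2,2,-1)
state=s2 head=3 tape=211[_]2   (s2,_)→(s1,_,+1)
state=s1 head=4 tape=211_[2]   (s1,2)→(s1,_,-1)
state=s1 head=3 tape=211[_]_   (s1,_)→(s2,2,-1)
state=s2 head=2 tape=21[1]2_   (s2,1)→(s0,_,-1)
state=s0 head=1 tape=2[1]_2_   (s0,1)→(s1,1,+1)
state=s1 head=2 tape=21[_]2_   (s1,_)→(s2,2,-1)
state=s2 head=1 tape=2[1]22_   (s2,1)→(s0,_,-1)
state=s0 head=0 tape=[2]_22_
At halt the head is at cell 0.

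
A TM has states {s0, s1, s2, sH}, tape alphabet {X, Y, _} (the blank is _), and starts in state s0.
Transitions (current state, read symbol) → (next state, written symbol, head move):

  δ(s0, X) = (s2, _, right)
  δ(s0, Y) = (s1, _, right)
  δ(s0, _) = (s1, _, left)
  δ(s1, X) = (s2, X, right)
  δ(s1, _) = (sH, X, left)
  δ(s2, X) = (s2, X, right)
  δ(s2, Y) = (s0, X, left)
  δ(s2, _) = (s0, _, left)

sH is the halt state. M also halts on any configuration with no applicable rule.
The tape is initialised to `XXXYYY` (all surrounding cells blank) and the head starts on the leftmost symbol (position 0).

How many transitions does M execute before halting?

state=s0 head=0 tape=[X]XXYYY_   (s0,X)→(s2,_,right)
state=s2 head=1 tape=_[X]XYYY_   (s2,X)→(s2,X,right)
state=s2 head=2 tape=_X[X]YYY_   (s2,X)→(s2,X,right)
state=s2 head=3 tape=_XX[Y]YY_   (s2,Y)→(s0,X,left)
state=s0 head=2 tape=_X[X]XYY_   (s0,X)→(s2,_,right)
state=s2 head=3 tape=_X_[X]YY_   (s2,X)→(s2,X,right)
state=s2 head=4 tape=_X_X[Y]Y_   (s2,Y)→(s0,X,left)
state=s0 head=3 tape=_X_[X]XY_   (s0,X)→(s2,_,right)
state=s2 head=4 tape=_X__[X]Y_   (s2,X)→(s2,X,right)
state=s2 head=5 tape=_X__X[Y]_   (s2,Y)→(s0,X,left)
state=s0 head=4 tape=_X__[X]X_   (s0,X)→(s2,_,right)
state=s2 head=5 tape=_X___[X]_   (s2,X)→(s2,X,right)
state=s2 head=6 tape=_X___X[_]   (s2,_)→(s0,_,left)
state=s0 head=5 tape=_X___[X]_   (s0,X)→(s2,_,right)
state=s2 head=6 tape=_X____[_]   (s2,_)→(s0,_,left)
state=s0 head=5 tape=_X___[_]_   (s0,_)→(s1,_,left)
state=s1 head=4 tape=_X__[_]__   (s1,_)→(sH,X,left)
state=sH head=3 tape=_X_[_]X__
M halts after 17 transitions.

17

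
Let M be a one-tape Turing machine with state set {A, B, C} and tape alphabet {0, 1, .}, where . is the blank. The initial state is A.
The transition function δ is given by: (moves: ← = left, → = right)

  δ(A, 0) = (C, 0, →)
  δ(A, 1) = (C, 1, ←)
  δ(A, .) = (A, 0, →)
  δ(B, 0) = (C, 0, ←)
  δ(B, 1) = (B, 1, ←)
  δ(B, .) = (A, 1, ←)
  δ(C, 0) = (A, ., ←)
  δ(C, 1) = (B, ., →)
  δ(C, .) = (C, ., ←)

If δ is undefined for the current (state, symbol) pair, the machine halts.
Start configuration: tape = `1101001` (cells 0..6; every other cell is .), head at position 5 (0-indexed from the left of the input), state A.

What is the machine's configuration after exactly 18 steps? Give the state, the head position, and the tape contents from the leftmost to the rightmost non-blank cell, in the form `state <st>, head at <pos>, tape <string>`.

state A, head at -1, tape 11.1...1

state=A head=5 tape=.11010[0]1.   (A,0)→(C,0,→)
state=C head=6 tape=.110100[1].   (C,1)→(B,.,→)
state=B head=7 tape=.110100.[.]   (B,.)→(A,1,←)
state=A head=6 tape=.110100[.]1   (A,.)→(A,0,→)
state=A head=7 tape=.1101000[1]   (A,1)→(C,1,←)
state=C head=6 tape=.110100[0]1   (C,0)→(A,.,←)
state=A head=5 tape=.11010[0].1   (A,0)→(C,0,→)
state=C head=6 tape=.110100[.]1   (C,.)→(C,.,←)
state=C head=5 tape=.11010[0].1   (C,0)→(A,.,←)
state=A head=4 tape=.1101[0]..1   (A,0)→(C,0,→)
state=C head=5 tape=.11010[.].1   (C,.)→(C,.,←)
state=C head=4 tape=.1101[0]..1   (C,0)→(A,.,←)
state=A head=3 tape=.110[1]...1   (A,1)→(C,1,←)
state=C head=2 tape=.11[0]1...1   (C,0)→(A,.,←)
state=A head=1 tape=.1[1].1...1   (A,1)→(C,1,←)
state=C head=0 tape=.[1]1.1...1   (C,1)→(B,.,→)
state=B head=1 tape=..[1].1...1   (B,1)→(B,1,←)
state=B head=0 tape=.[.]1.1...1   (B,.)→(A,1,←)
state=A head=-1 tape=[.]11.1...1
After 18 steps: state A, head at -1, tape 11.1...1.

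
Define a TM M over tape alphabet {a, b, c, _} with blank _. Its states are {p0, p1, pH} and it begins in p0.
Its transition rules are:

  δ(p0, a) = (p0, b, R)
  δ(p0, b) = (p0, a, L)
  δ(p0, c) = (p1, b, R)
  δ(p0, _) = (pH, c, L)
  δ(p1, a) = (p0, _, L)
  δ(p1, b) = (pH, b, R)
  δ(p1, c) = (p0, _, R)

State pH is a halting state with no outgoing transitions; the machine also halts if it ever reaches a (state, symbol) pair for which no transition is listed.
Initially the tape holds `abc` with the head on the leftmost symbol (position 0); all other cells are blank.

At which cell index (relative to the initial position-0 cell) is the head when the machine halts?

-2

p0 | __[a]bc   read a → write b, move R, go to p0
p0 | __b[b]c   read b → write a, move L, go to p0
p0 | __[b]ac   read b → write a, move L, go to p0
p0 | _[_]aac   read _ → write c, move L, go to pH
pH | [_]caac
At halt the head is at cell -2.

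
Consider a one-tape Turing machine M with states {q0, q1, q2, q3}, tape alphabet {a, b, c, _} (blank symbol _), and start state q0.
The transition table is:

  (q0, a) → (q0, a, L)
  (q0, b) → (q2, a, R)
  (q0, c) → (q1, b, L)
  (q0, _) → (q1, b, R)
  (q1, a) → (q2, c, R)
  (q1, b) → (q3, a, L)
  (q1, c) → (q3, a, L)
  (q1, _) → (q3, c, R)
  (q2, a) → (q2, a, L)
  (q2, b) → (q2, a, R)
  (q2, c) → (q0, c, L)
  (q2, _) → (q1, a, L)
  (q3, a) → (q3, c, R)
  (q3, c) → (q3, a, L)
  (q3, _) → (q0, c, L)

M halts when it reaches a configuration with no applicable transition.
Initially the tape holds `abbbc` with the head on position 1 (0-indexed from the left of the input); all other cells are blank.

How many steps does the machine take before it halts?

23

state=q0 head=1 tape=____a[b]bbc   (q0,b)→(q2,a,R)
state=q2 head=2 tape=____aa[b]bc   (q2,b)→(q2,a,R)
state=q2 head=3 tape=____aaa[b]c   (q2,b)→(q2,a,R)
state=q2 head=4 tape=____aaaa[c]   (q2,c)→(q0,c,L)
state=q0 head=3 tape=____aaa[a]c   (q0,a)→(q0,a,L)
state=q0 head=2 tape=____aa[a]ac   (q0,a)→(q0,a,L)
state=q0 head=1 tape=____a[a]aac   (q0,a)→(q0,a,L)
state=q0 head=0 tape=____[a]aaac   (q0,a)→(q0,a,L)
state=q0 head=-1 tape=___[_]aaaac   (q0,_)→(q1,b,R)
state=q1 head=0 tape=___b[a]aaac   (q1,a)→(q2,c,R)
state=q2 head=1 tape=___bc[a]aac   (q2,a)→(q2,a,L)
state=q2 head=0 tape=___b[c]aaac   (q2,c)→(q0,c,L)
state=q0 head=-1 tape=___[b]caaac   (q0,b)→(q2,a,R)
state=q2 head=0 tape=___a[c]aaac   (q2,c)→(q0,c,L)
state=q0 head=-1 tape=___[a]caaac   (q0,a)→(q0,a,L)
state=q0 head=-2 tape=__[_]acaaac   (q0,_)→(q1,b,R)
state=q1 head=-1 tape=__b[a]caaac   (q1,a)→(q2,c,R)
state=q2 head=0 tape=__bc[c]aaac   (q2,c)→(q0,c,L)
state=q0 head=-1 tape=__b[c]caaac   (q0,c)→(q1,b,L)
state=q1 head=-2 tape=__[b]bcaaac   (q1,b)→(q3,a,L)
state=q3 head=-3 tape=_[_]abcaaac   (q3,_)→(q0,c,L)
state=q0 head=-4 tape=[_]cabcaaac   (q0,_)→(q1,b,R)
state=q1 head=-3 tape=b[c]abcaaac   (q1,c)→(q3,a,L)
state=q3 head=-4 tape=[b]aabcaaac
M halts after 23 transitions.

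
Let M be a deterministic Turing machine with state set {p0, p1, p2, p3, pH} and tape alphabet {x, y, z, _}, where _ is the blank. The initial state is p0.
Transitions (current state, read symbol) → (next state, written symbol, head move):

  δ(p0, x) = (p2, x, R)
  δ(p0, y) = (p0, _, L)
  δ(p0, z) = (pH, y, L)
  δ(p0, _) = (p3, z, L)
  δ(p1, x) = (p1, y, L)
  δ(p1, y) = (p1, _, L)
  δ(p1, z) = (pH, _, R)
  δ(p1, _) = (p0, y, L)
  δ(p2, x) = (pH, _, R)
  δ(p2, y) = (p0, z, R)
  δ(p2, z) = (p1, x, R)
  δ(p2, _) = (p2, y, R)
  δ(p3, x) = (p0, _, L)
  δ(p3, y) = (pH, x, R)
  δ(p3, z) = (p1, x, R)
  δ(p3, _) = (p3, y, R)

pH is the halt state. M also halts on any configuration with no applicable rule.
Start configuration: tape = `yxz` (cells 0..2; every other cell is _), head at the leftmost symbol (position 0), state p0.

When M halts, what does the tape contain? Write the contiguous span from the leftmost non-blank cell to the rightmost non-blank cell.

yxzxxx

p0 | __[y]xz___   read y → write _, move L, go to p0
p0 | _[_]_xz___   read _ → write z, move L, go to p3
p3 | [_]z_xz___   read _ → write y, move R, go to p3
p3 | y[z]_xz___   read z → write x, move R, go to p1
p1 | yx[_]xz___   read _ → write y, move L, go to p0
p0 | y[x]yxz___   read x → write x, move R, go to p2
p2 | yx[y]xz___   read y → write z, move R, go to p0
p0 | yxz[x]z___   read x → write x, move R, go to p2
p2 | yxzx[z]___   read z → write x, move R, go to p1
p1 | yxzxx[_]__   read _ → write y, move L, go to p0
p0 | yxzx[x]y__   read x → write x, move R, go to p2
p2 | yxzxx[y]__   read y → write z, move R, go to p0
p0 | yxzxxz[_]_   read _ → write z, move L, go to p3
p3 | yxzxx[z]z_   read z → write x, move R, go to p1
p1 | yxzxxx[z]_   read z → write _, move R, go to pH
pH | yxzxxx_[_]
The non-blank tape span at halt is yxzxxx.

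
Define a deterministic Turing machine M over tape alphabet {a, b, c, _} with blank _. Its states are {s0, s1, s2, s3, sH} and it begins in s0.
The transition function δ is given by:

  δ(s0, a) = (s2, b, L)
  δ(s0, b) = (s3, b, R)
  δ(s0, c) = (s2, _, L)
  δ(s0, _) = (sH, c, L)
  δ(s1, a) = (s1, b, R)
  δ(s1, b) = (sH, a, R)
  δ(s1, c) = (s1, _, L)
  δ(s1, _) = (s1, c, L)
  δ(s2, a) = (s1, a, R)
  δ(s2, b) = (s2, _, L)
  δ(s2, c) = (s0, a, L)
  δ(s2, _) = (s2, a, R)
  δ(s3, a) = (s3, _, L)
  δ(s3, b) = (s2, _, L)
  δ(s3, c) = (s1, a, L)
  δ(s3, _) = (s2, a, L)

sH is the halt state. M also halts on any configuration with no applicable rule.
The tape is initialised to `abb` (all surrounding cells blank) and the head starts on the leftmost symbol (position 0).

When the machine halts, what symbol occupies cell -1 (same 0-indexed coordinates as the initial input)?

state=s0 head=0 tape=_[a]bb   (s0,a)→(s2,b,L)
state=s2 head=-1 tape=[_]bbb   (s2,_)→(s2,a,R)
state=s2 head=0 tape=a[b]bb   (s2,b)→(s2,_,L)
state=s2 head=-1 tape=[a]_bb   (s2,a)→(s1,a,R)
state=s1 head=0 tape=a[_]bb   (s1,_)→(s1,c,L)
state=s1 head=-1 tape=[a]cbb   (s1,a)→(s1,b,R)
state=s1 head=0 tape=b[c]bb   (s1,c)→(s1,_,L)
state=s1 head=-1 tape=[b]_bb   (s1,b)→(sH,a,R)
state=sH head=0 tape=a[_]bb
Cell -1 holds a when M halts.

a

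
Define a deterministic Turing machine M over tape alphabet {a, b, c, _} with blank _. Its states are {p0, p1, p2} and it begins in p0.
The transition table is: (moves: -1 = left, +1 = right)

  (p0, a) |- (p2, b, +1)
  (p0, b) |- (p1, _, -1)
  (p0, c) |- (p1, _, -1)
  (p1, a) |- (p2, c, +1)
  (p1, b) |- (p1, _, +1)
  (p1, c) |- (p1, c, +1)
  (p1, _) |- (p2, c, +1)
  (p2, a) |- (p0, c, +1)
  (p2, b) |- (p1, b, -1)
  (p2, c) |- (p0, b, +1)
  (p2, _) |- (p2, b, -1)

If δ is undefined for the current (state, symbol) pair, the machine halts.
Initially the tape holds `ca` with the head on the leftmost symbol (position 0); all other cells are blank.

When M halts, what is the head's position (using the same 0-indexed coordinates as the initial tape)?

2

state=p0 head=0 tape=_[c]a_   (p0,c)→(p1,_,-1)
state=p1 head=-1 tape=[_]_a_   (p1,_)→(p2,c,+1)
state=p2 head=0 tape=c[_]a_   (p2,_)→(p2,b,-1)
state=p2 head=-1 tape=[c]ba_   (p2,c)→(p0,b,+1)
state=p0 head=0 tape=b[b]a_   (p0,b)→(p1,_,-1)
state=p1 head=-1 tape=[b]_a_   (p1,b)→(p1,_,+1)
state=p1 head=0 tape=_[_]a_   (p1,_)→(p2,c,+1)
state=p2 head=1 tape=_c[a]_   (p2,a)→(p0,c,+1)
state=p0 head=2 tape=_cc[_]
At halt the head is at cell 2.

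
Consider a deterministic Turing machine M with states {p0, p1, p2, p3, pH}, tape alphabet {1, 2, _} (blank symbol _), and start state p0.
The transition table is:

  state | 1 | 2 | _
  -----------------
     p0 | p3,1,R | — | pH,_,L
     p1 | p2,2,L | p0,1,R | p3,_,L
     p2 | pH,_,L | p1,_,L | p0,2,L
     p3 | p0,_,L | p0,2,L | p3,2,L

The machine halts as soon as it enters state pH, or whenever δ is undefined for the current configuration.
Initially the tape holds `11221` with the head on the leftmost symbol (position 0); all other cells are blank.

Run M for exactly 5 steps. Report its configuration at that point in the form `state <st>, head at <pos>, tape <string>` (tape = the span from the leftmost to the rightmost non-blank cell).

state=p0 head=0 tape=_[1]1221   (p0,1)→(p3,1,R)
state=p3 head=1 tape=_1[1]221   (p3,1)→(p0,_,L)
state=p0 head=0 tape=_[1]_221   (p0,1)→(p3,1,R)
state=p3 head=1 tape=_1[_]221   (p3,_)→(p3,2,L)
state=p3 head=0 tape=_[1]2221   (p3,1)→(p0,_,L)
state=p0 head=-1 tape=[_]_2221
After 5 steps: state p0, head at -1, tape 2221.

state p0, head at -1, tape 2221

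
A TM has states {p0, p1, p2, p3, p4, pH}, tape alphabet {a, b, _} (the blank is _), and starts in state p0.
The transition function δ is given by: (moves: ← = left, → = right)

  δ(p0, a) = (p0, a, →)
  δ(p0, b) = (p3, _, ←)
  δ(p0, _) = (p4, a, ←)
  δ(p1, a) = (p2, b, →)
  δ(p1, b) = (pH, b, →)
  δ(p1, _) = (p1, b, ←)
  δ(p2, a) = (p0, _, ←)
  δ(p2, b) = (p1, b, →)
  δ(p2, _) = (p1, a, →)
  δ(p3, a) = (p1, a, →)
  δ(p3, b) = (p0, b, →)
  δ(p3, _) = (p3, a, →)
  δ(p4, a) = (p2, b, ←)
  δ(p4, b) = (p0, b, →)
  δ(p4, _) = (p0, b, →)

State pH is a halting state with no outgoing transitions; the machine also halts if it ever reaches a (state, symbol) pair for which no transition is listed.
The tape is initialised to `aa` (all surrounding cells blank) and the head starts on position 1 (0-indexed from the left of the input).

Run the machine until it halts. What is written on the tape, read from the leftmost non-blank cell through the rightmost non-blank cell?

bbaba

state=p0 head=1 tape=__a[a]_   (p0,a)→(p0,a,→)
state=p0 head=2 tape=__aa[_]   (p0,_)→(p4,a,←)
state=p4 head=1 tape=__a[a]a   (p4,a)→(p2,b,←)
state=p2 head=0 tape=__[a]ba   (p2,a)→(p0,_,←)
state=p0 head=-1 tape=_[_]_ba   (p0,_)→(p4,a,←)
state=p4 head=-2 tape=[_]a_ba   (p4,_)→(p0,b,→)
state=p0 head=-1 tape=b[a]_ba   (p0,a)→(p0,a,→)
state=p0 head=0 tape=ba[_]ba   (p0,_)→(p4,a,←)
state=p4 head=-1 tape=b[a]aba   (p4,a)→(p2,b,←)
state=p2 head=-2 tape=[b]baba   (p2,b)→(p1,b,→)
state=p1 head=-1 tape=b[b]aba   (p1,b)→(pH,b,→)
state=pH head=0 tape=bb[a]ba
The non-blank tape span at halt is bbaba.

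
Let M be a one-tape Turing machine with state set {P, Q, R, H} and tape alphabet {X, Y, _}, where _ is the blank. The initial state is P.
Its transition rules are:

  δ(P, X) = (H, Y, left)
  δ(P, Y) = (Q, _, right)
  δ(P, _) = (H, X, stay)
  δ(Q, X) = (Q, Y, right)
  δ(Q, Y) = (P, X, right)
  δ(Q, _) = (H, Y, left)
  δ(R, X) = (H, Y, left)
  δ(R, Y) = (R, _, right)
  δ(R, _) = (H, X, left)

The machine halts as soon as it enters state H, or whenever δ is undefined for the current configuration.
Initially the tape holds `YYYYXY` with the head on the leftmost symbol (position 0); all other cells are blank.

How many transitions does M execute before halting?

P | [Y]YYYXY   read Y → write _, move right, go to Q
Q | _[Y]YYXY   read Y → write X, move right, go to P
P | _X[Y]YXY   read Y → write _, move right, go to Q
Q | _X_[Y]XY   read Y → write X, move right, go to P
P | _X_X[X]Y   read X → write Y, move left, go to H
H | _X_[X]YY
M halts after 5 transitions.

5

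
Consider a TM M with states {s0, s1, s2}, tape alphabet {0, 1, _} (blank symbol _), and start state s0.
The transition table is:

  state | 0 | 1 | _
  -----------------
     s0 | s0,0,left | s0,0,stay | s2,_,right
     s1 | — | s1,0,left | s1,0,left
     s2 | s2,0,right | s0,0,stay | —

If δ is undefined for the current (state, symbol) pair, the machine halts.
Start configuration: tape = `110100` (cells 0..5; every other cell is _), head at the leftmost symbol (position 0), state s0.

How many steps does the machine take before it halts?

state=s0 head=0 tape=_[1]10100_   (s0,1)→(s0,0,stay)
state=s0 head=0 tape=_[0]10100_   (s0,0)→(s0,0,left)
state=s0 head=-1 tape=[_]010100_   (s0,_)→(s2,_,right)
state=s2 head=0 tape=_[0]10100_   (s2,0)→(s2,0,right)
state=s2 head=1 tape=_0[1]0100_   (s2,1)→(s0,0,stay)
state=s0 head=1 tape=_0[0]0100_   (s0,0)→(s0,0,left)
state=s0 head=0 tape=_[0]00100_   (s0,0)→(s0,0,left)
state=s0 head=-1 tape=[_]000100_   (s0,_)→(s2,_,right)
state=s2 head=0 tape=_[0]00100_   (s2,0)→(s2,0,right)
state=s2 head=1 tape=_0[0]0100_   (s2,0)→(s2,0,right)
state=s2 head=2 tape=_00[0]100_   (s2,0)→(s2,0,right)
state=s2 head=3 tape=_000[1]00_   (s2,1)→(s0,0,stay)
state=s0 head=3 tape=_000[0]00_   (s0,0)→(s0,0,left)
state=s0 head=2 tape=_00[0]000_   (s0,0)→(s0,0,left)
state=s0 head=1 tape=_0[0]0000_   (s0,0)→(s0,0,left)
state=s0 head=0 tape=_[0]00000_   (s0,0)→(s0,0,left)
state=s0 head=-1 tape=[_]000000_   (s0,_)→(s2,_,right)
state=s2 head=0 tape=_[0]00000_   (s2,0)→(s2,0,right)
state=s2 head=1 tape=_0[0]0000_   (s2,0)→(s2,0,right)
state=s2 head=2 tape=_00[0]000_   (s2,0)→(s2,0,right)
state=s2 head=3 tape=_000[0]00_   (s2,0)→(s2,0,right)
state=s2 head=4 tape=_0000[0]0_   (s2,0)→(s2,0,right)
state=s2 head=5 tape=_00000[0]_   (s2,0)→(s2,0,right)
state=s2 head=6 tape=_000000[_]
M halts after 23 transitions.

23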